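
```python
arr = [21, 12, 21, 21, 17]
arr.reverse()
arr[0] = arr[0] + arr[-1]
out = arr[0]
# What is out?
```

Trace:
`arr = [21, 12, 21, 21, 17]` → arr = [21, 12, 21, 21, 17]
`arr.reverse()` → arr = [17, 21, 21, 12, 21]
`arr[0] = arr[0] + arr[-1]` → arr = [38, 21, 21, 12, 21]
`out = arr[0]` → out = 38
So out = 38

Answer: 38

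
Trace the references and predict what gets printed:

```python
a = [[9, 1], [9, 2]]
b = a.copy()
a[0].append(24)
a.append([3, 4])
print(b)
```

Key concept: shallow copy with nested lists.
Step by step:
`a = [[9, 1], [9, 2]]` → a = [[9, 1], [9, 2]]
`b = a.copy()` → b = [[9, 1], [9, 2]]
`a[0].append(24)` → a = [[9, 1, 24], [9, 2]]; b = [[9, 1, 24], [9, 2]]
`a.append([3, 4])` → a = [[9, 1, 24], [9, 2], [3, 4]]
`print(b)` → prints [[9, 1, 24], [9, 2]]

Answer: [[9, 1, 24], [9, 2]]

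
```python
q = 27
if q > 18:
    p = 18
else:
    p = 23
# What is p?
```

Trace:
`q = 27` → q = 27
`if q > 18: ...` → q > 18 is True → p = 18
So p = 18

Answer: 18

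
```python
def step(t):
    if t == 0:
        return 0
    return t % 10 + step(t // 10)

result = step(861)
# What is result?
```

Sum of digits of 861: 1 + 6 + 8 = 15

Answer: 15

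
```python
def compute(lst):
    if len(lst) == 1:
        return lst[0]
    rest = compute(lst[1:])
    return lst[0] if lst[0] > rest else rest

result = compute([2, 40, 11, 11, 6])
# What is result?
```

Recursive max over [2, 40, 11, 11, 6] = 40

Answer: 40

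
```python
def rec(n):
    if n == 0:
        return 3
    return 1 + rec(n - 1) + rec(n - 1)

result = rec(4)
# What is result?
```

rec(n) = 1 + 2·rec(n-1), rec(0)=3. Closed form: (3+1)·2^4 - 1 = 63.

Answer: 63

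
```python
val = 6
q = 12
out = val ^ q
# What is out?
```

Trace:
`val = 6` → val = 6
`q = 12` → q = 12
`out = val ^ q` → out = 10
So out = 10

Answer: 10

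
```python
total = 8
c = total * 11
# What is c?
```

Trace:
`total = 8` → total = 8
`c = total * 11` → c = 88
So c = 88

Answer: 88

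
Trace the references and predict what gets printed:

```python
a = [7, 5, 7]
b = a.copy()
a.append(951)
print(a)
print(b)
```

Key concept: list.copy() creates independent copy.
Step by step:
`a = [7, 5, 7]` → a = [7, 5, 7]
`b = a.copy()` → b = [7, 5, 7]
`a.append(951)` → a = [7, 5, 7, 951]
`print(a)` → prints [7, 5, 7, 951]
`print(b)` → prints [7, 5, 7]

Answer:
[7, 5, 7, 951]
[7, 5, 7]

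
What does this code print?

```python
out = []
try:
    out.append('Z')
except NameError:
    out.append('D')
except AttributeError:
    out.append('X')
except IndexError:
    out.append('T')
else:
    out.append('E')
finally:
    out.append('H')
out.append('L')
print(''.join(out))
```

Execution trace: 'Z' (try body, no exception) → 'E' (else) → 'H' (finally) → 'L' (after the try/except). Output: ZEHL

Answer: ZEHL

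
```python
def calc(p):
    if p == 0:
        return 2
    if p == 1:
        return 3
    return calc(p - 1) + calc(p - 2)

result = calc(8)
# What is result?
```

Build up from base cases: calc(0)=2, calc(1)=3, calc(2)=5, calc(3)=8, calc(4)=13, calc(5)=21, calc(6)=34, ..., calc(8)=89

Answer: 89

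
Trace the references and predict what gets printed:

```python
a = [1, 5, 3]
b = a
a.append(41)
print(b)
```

Key concept: basic list aliasing.
Step by step:
`a = [1, 5, 3]` → a = [1, 5, 3]
`b = a` → b = [1, 5, 3] (same object as a)
`a.append(41)` → a = [1, 5, 3, 41] (same object as b); b = [1, 5, 3, 41] (same object as a)
`print(b)` → prints [1, 5, 3, 41]

Answer: [1, 5, 3, 41]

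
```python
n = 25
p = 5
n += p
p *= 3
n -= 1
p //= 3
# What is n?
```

Trace:
`n = 25` → n = 25
`p = 5` → p = 5
`n += p` → n = 30
`p *= 3` → p = 15
`n -= 1` → n = 29
`p //= 3` → p = 5
So n = 29

Answer: 29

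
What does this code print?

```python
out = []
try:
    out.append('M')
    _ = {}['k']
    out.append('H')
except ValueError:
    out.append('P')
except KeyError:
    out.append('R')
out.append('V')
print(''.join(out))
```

Execution trace: 'M' (try body) → 'R' (except KeyError) → 'V' (after the try/except). Output: MRV

Answer: MRV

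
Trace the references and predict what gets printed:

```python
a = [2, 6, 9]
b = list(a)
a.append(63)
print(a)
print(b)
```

Key concept: list() constructor creates copy.
Step by step:
`a = [2, 6, 9]` → a = [2, 6, 9]
`b = list(a)` → b = [2, 6, 9]
`a.append(63)` → a = [2, 6, 9, 63]
`print(a)` → prints [2, 6, 9, 63]
`print(b)` → prints [2, 6, 9]

Answer:
[2, 6, 9, 63]
[2, 6, 9]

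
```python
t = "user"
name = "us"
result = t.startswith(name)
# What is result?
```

Trace:
`t = "user"` → t = 'user'
`name = "us"` → name = 'us'
`result = t.startswith(name)` → result = True
So result = True

Answer: True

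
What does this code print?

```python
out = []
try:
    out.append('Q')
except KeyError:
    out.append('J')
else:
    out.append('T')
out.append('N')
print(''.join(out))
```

Execution trace: 'Q' (try body, no exception) → 'T' (else) → 'N' (after the try/except). Output: QTN

Answer: QTN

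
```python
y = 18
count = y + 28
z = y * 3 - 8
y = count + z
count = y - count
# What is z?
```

Trace:
`y = 18` → y = 18
`count = y + 28` → count = 46
`z = y * 3 - 8` → z = 46
`y = count + z` → y = 92
`count = y - count` → count = 46
So z = 46

Answer: 46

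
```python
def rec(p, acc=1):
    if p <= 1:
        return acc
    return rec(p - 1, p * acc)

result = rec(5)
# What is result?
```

Accumulator trace (n, acc): (5, 1) -> (4, 5) -> (3, 20) -> (2, 60) -> (1, 120) -> return 120

Answer: 120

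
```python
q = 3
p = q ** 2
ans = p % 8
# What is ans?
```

Trace:
`q = 3` → q = 3
`p = q ** 2` → p = 9
`ans = p % 8` → ans = 1
So ans = 1

Answer: 1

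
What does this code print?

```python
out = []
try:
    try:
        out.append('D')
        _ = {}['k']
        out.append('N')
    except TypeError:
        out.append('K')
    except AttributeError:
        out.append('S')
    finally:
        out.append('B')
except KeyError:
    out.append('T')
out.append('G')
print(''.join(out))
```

Execution trace: 'D' (try body) → 'B' (finally) → 'T' (outer except KeyError) → 'G' (after the try/except). Output: DBTG

Answer: DBTG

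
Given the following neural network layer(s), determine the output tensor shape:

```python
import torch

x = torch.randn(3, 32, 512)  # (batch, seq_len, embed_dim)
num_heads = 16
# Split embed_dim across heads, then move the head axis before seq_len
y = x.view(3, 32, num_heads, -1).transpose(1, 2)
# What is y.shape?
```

Input: (3, 32, 512) -> head_dim = 512 // 16 = 32; after view: (3, 32, 16, 32) -> after transpose(1, 2): (3, 16, 32, 32) -> Output: (3, 16, 32, 32)

Answer: (3, 16, 32, 32)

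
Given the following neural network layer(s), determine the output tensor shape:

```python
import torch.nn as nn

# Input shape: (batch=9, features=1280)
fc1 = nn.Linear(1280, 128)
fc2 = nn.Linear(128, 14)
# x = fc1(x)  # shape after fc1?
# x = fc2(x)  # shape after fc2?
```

Input: (9, 1280) -> after fc1: (9, 128) -> Output: (9, 14)

Answer: (9, 14)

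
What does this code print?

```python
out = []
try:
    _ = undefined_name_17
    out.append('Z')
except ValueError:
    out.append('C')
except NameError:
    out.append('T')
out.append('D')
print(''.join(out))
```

Execution trace: 'T' (except NameError) → 'D' (after the try/except). Output: TD

Answer: TD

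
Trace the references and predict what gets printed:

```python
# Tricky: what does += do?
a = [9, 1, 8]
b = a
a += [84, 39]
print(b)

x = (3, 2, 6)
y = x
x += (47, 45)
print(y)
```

Key concept: += behavior differs for mutable vs immutable.
Step by step:
`a = [9, 1, 8]` → a = [9, 1, 8]
`b = a` → b = [9, 1, 8] (same object as a)
`a += [84, 39]` → a = [9, 1, 8, 84, 39] (same object as b); b = [9, 1, 8, 84, 39] (same object as a)
`print(b)` → prints [9, 1, 8, 84, 39]
`x = (3, 2, 6)` → x = (3, 2, 6)
`y = x` → y = (3, 2, 6)
`x += (47, 45)` → x = (3, 2, 6, 47, 45)
`print(y)` → prints (3, 2, 6)

Answer:
[9, 1, 8, 84, 39]
(3, 2, 6)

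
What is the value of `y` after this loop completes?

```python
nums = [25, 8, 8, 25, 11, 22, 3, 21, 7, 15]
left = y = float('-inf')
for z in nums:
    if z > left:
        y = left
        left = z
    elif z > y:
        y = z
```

Second largest (with repeats) in [25, 8, 8, 25, 11, 22, 3, 21, 7, 15]
`y` takes the values: -inf → 8 → 25

Answer: 25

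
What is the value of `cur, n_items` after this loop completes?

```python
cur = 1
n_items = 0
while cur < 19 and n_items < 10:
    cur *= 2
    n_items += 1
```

Double until >= 19 or 10 iterations
`cur, n_items` takes the values: (1, 0) → (2, 0) → (2, 1) → (4, 1) → (4, 2) → (8, 2) → (8, 3) → (16, 3) → (16, 4) → (32, 4) → (32, 5)

Answer: 32, 5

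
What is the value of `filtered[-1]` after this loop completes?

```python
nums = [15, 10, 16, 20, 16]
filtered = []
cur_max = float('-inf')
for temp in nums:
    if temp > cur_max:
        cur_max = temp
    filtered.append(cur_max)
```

Running max ends at 20
`filtered` takes the values: [] → [15] → [15, 15] → [15, 15, 16] → [15, 15, 16, 20] → [15, 15, 16, 20, 20]
So `filtered[-1]` = 20

Answer: 20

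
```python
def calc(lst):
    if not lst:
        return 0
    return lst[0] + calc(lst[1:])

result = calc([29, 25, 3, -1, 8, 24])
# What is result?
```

29 + 25 + 3 + (-1) + 8 + 24 + 0 = 88

Answer: 88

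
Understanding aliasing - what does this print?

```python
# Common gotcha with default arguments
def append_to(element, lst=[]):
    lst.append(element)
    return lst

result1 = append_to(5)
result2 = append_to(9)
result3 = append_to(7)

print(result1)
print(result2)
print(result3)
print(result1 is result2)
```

Key concept: mutable default argument gotcha.
Step by step:
`result1 = append_to(5)` → result1 = [5]
`result2 = append_to(9)` → result1 = [5, 9] (same object as result2); result2 = [5, 9] (same object as result1)
`result3 = append_to(7)` → result1 = [5, 9, 7] (same object as result2, result3); result2 = [5, 9, 7] (same object as result1, result3); result3 = [5, 9, 7] (same object as result1, result2)
`print(result1)` → prints [5, 9, 7]
`print(result2)` → prints [5, 9, 7]
`print(result3)` → prints [5, 9, 7]
`print(result1 is result2)` → prints True

Answer:
[5, 9, 7]
[5, 9, 7]
[5, 9, 7]
True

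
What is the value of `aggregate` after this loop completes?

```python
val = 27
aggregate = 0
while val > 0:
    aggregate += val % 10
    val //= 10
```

Sum digits of 27
`aggregate` takes the values: 0 → 7 → 9

Answer: 9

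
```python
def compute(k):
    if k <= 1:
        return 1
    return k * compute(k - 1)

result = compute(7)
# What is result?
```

compute(7) = 7 * 6 * 5 * 4 * 3 * 2 * 1 = 5040

Answer: 5040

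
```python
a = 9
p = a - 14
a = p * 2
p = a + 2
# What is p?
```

Trace:
`a = 9` → a = 9
`p = a - 14` → p = -5
`a = p * 2` → a = -10
`p = a + 2` → p = -8
So p = -8

Answer: -8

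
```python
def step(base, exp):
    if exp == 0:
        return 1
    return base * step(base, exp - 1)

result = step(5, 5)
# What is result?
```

step(5, 5) = 5 * 5 * 5 * 5 * 5 = 3125

Answer: 3125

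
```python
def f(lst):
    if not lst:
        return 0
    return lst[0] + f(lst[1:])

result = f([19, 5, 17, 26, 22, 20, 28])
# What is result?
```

19 + 5 + 17 + 26 + 22 + 20 + 28 + 0 = 137

Answer: 137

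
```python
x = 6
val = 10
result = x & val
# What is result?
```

Trace:
`x = 6` → x = 6
`val = 10` → val = 10
`result = x & val` → result = 2
So result = 2

Answer: 2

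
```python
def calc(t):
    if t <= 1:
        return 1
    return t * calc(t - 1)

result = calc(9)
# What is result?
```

calc(9) = 9 * 8 * 7 * 6 * 5 * 4 * 3 * 2 * 1 = 362880

Answer: 362880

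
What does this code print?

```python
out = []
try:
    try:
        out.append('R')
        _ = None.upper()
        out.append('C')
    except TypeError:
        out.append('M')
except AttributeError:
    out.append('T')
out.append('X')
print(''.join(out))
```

Execution trace: 'R' (try body) → 'T' (outer except AttributeError) → 'X' (after the try/except). Output: RTX

Answer: RTX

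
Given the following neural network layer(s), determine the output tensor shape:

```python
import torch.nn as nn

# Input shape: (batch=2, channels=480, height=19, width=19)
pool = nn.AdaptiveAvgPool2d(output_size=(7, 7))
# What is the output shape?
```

Input: (2, 480, 19, 19) -> Output: (2, 480, 7, 7)

Answer: (2, 480, 7, 7)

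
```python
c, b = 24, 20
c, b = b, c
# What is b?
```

Trace:
`c, b = 24, 20` → c = 24; b = 20
`c, b = b, c` → c = 20; b = 24
So b = 24

Answer: 24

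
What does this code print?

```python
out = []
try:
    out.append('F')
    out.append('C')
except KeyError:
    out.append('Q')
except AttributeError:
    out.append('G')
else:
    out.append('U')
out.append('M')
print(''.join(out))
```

Execution trace: 'F' (try body) → 'C' (try body, no exception) → 'U' (else) → 'M' (after the try/except). Output: FCUM

Answer: FCUM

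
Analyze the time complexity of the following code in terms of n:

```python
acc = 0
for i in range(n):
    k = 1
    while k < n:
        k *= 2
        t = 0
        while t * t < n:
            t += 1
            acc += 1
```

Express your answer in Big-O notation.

Each loop level contributes: n × log n × √n. Multiplying the contributions gives O(n√n log n).

Answer: O(n√n log n)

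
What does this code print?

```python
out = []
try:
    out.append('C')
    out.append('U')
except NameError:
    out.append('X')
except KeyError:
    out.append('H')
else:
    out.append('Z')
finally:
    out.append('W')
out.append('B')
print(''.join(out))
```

Execution trace: 'C' (try body) → 'U' (try body, no exception) → 'Z' (else) → 'W' (finally) → 'B' (after the try/except). Output: CUZWB

Answer: CUZWB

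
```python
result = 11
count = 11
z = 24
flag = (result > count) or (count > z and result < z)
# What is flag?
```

Trace:
`result = 11` → result = 11
`count = 11` → count = 11
`z = 24` → z = 24
`flag = (result > count) or (count > z and result < z)` → flag = False
So flag = False

Answer: False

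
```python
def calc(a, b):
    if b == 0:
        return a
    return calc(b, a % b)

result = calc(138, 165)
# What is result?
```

calc(138, 165) -> calc(165, 138) -> calc(138, 27) -> calc(27, 3) -> calc(3, 0) -> 3

Answer: 3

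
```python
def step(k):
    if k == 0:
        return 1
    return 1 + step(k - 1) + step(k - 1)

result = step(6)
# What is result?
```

step(k) = 1 + 2·step(k-1), step(0)=1. Closed form: (1+1)·2^6 - 1 = 127.

Answer: 127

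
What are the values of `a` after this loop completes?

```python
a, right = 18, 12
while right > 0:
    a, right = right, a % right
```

GCD of 18 and 12
`a` takes the values: 18 → 12 → 6

Answer: 6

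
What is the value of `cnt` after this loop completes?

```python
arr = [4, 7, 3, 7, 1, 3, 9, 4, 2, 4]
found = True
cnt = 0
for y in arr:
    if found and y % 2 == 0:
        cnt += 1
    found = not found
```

Count even values at even positions
`cnt` takes the values: 0 → 1 → 2

Answer: 2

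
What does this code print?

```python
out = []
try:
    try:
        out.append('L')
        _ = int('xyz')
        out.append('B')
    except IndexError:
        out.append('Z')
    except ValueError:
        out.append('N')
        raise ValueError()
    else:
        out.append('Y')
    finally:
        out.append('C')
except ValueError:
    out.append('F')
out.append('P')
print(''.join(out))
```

Execution trace: 'L' (inner try body) → 'N' (inner except ValueError) → 'C' (inner finally) → 'F' (outer except ValueError) → 'P' (after the try/except). Output: LNCFP

Answer: LNCFP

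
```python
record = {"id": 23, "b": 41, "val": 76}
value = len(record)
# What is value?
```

Trace:
`record = {"id": 23, "b": 41, "val": 76}` → record = {'id': 23, 'b': 41, 'val': 76}
`value = len(record)` → value = 3
So value = 3

Answer: 3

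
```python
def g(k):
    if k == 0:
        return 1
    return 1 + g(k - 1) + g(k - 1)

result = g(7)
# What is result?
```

g(k) = 1 + 2·g(k-1), g(0)=1. Closed form: (1+1)·2^7 - 1 = 255.

Answer: 255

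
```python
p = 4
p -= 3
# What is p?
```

Trace:
`p = 4` → p = 4
`p -= 3` → p = 1
So p = 1

Answer: 1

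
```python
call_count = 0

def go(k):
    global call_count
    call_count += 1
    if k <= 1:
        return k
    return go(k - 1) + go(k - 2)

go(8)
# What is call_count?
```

Calls(k) = 1 + Calls(k-1) + Calls(k-2); Calls(0)=Calls(1)=1. For k=8 this gives 67.

Answer: 67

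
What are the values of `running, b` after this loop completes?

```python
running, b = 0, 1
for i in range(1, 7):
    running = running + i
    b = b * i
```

Sum and factorial of 1 to 6
`running, b` takes the values: (0, 1) → (1, 1) → (3, 1) → (3, 2) → (6, 2) → (6, 6) → (10, 6) → (10, 24) → (15, 24) → (15, 120) → (21, 120) → (21, 720)

Answer: 21, 720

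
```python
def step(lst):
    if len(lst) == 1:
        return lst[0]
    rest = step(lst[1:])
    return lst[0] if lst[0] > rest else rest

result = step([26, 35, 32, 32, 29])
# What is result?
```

Recursive max over [26, 35, 32, 32, 29] = 35

Answer: 35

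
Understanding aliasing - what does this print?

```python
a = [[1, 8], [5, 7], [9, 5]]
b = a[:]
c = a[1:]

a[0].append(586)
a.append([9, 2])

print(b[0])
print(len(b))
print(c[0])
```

Key concept: slice with nested mutation.
Step by step:
`a = [[1, 8], [5, 7], [9, 5]]` → a = [[1, 8], [5, 7], [9, 5]]
`b = a[:]` → b = [[1, 8], [5, 7], [9, 5]]
`c = a[1:]` → c = [[5, 7], [9, 5]]
`a[0].append(586)` → a = [[1, 8, 586], [5, 7], [9, 5]]; b = [[1, 8, 586], [5, 7], [9, 5]]
`a.append([9, 2])` → a = [[1, 8, 586], [5, 7], [9, 5], [9, 2]]
`print(b[0])` → prints [1, 8, 586]
`print(len(b))` → prints 3
`print(c[0])` → prints [5, 7]

Answer:
[1, 8, 586]
3
[5, 7]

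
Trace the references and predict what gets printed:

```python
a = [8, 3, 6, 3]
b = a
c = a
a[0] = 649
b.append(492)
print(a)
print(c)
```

Key concept: multiple aliases.
Step by step:
`a = [8, 3, 6, 3]` → a = [8, 3, 6, 3]
`b = a` → b = [8, 3, 6, 3] (same object as a)
`c = a` → c = [8, 3, 6, 3] (same object as a, b)
`a[0] = 649` → a = [649, 3, 6, 3] (same object as b, c); b = [649, 3, 6, 3] (same object as a, c); c = [649, 3, 6, 3] (same object as a, b)
`b.append(492)` → a = [649, 3, 6, 3, 492] (same object as b, c); b = [649, 3, 6, 3, 492] (same object as a, c); c = [649, 3, 6, 3, 492] (same object as a, b)
`print(a)` → prints [649, 3, 6, 3, 492]
`print(c)` → prints [649, 3, 6, 3, 492]

Answer:
[649, 3, 6, 3, 492]
[649, 3, 6, 3, 492]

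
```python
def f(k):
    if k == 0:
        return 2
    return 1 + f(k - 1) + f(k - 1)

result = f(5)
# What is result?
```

f(k) = 1 + 2·f(k-1), f(0)=2. Closed form: (2+1)·2^5 - 1 = 95.

Answer: 95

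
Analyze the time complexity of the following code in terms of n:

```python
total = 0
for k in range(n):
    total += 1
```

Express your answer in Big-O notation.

Each loop level contributes: n. Multiplying the contributions gives O(n).

Answer: O(n)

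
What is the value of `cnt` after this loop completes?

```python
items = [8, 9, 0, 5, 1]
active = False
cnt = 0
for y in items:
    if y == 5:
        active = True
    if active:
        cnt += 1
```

Count elements after first 5 in [8, 9, 0, 5, 1]
`cnt` takes the values: 0 → 1 → 2

Answer: 2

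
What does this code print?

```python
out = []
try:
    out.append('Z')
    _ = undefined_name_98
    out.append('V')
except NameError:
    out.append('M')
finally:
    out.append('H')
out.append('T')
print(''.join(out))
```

Execution trace: 'Z' (try body) → 'M' (except NameError) → 'H' (finally) → 'T' (after the try/except). Output: ZMHT

Answer: ZMHT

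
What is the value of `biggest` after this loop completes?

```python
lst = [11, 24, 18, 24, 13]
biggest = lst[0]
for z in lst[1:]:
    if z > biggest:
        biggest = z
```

Maximum of [11, 24, 18, 24, 13]
`biggest` takes the values: 11 → 24

Answer: 24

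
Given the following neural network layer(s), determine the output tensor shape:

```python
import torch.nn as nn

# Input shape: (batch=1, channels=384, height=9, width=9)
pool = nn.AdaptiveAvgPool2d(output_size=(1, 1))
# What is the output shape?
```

Input: (1, 384, 9, 9) -> Output: (1, 384, 1, 1)

Answer: (1, 384, 1, 1)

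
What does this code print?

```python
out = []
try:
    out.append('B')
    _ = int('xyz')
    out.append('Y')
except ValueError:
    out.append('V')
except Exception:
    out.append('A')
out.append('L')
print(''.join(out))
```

Execution trace: 'B' (try body) → 'V' (except ValueError) → 'L' (after the try/except). Output: BVL

Answer: BVL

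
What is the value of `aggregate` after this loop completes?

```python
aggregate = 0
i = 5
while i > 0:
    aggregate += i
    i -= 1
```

Sum 5 down to 1
`aggregate` takes the values: 0 → 5 → 9 → 12 → 14 → 15

Answer: 15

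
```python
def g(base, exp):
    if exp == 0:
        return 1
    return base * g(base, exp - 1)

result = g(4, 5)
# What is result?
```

g(4, 5) = 4 * 4 * 4 * 4 * 4 = 1024

Answer: 1024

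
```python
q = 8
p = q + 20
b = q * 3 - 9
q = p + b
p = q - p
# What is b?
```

Trace:
`q = 8` → q = 8
`p = q + 20` → p = 28
`b = q * 3 - 9` → b = 15
`q = p + b` → q = 43
`p = q - p` → p = 15
So b = 15

Answer: 15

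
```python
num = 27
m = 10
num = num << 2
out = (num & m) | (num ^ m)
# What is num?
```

Trace:
`num = 27` → num = 27
`m = 10` → m = 10
`num = num << 2` → num = 108
`out = (num & m) | (num ^ m)` → out = 110
So num = 108

Answer: 108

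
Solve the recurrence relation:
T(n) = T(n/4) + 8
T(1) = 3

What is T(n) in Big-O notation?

Each step divides n by 4 and adds 8. After log_4(n) steps we reach T(1)=3. So T(n) = 8·log_4(n) + 3 = O(log n).

Answer: O(log n)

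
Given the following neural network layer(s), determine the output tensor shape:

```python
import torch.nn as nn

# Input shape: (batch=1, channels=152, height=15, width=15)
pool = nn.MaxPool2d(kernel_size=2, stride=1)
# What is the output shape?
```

Input: (1, 152, 15, 15) -> Output: (1, 152, 14, 14)

Answer: (1, 152, 14, 14)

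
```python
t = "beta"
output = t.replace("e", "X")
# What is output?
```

Trace:
`t = "beta"` → t = 'beta'
`output = t.replace("e", "X")` → output = 'bXta'
So output = 'bXta'

Answer: 'bXta'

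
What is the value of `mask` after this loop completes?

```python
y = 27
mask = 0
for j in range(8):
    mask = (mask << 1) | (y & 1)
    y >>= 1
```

Reverse lowest 8 bits of 27
`mask` takes the values: 0 → 1 → 3 → 6 → 13 → 27 → 54 → 108 → 216

Answer: 216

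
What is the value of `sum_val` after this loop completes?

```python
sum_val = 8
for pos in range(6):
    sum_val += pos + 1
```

Start at 8, add 1 to 6 = 29
`sum_val` takes the values: 8 → 9 → 11 → 14 → 18 → 23 → 29

Answer: 29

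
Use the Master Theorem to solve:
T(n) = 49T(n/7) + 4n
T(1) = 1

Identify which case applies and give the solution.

a=49, b=7, f(n)=4n. log_7(49) = 2. Since c=1 < 2, Case 1 applies: T(n) = Θ(n^log_b(a)) = O(n^2).

Answer: O(n^2) - Case 1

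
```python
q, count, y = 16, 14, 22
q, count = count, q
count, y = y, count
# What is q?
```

Trace:
`q, count, y = 16, 14, 22` → q = 16; count = 14; y = 22
`q, count = count, q` → q = 14; count = 16
`count, y = y, count` → count = 22; y = 16
So q = 14

Answer: 14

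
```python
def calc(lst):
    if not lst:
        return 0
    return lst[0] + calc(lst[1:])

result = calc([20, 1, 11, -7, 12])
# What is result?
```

20 + 1 + 11 + (-7) + 12 + 0 = 37

Answer: 37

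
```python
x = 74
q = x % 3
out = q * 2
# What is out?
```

Trace:
`x = 74` → x = 74
`q = x % 3` → q = 2
`out = q * 2` → out = 4
So out = 4

Answer: 4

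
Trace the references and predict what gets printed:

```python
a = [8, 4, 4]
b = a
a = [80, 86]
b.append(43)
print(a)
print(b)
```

Key concept: rebinding vs mutation: a is rebound to a new list, b still points at the original.
Step by step:
`a = [8, 4, 4]` → a = [8, 4, 4]
`b = a` → b = [8, 4, 4] (same object as a)
`a = [80, 86]` → a = [80, 86]
`b.append(43)` → b = [8, 4, 4, 43]
`print(a)` → prints [80, 86]
`print(b)` → prints [8, 4, 4, 43]

Answer:
[80, 86]
[8, 4, 4, 43]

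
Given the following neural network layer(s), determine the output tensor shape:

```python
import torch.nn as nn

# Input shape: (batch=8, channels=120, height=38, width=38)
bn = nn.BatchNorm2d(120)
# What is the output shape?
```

Input: (8, 120, 38, 38) -> Output: (8, 120, 38, 38)

Answer: (8, 120, 38, 38)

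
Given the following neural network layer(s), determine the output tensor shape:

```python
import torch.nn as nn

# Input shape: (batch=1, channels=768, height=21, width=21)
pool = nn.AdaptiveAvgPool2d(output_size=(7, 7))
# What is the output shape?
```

Input: (1, 768, 21, 21) -> Output: (1, 768, 7, 7)

Answer: (1, 768, 7, 7)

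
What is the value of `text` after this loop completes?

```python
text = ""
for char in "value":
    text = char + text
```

Reverse 'value'
`text` takes the values: "" → "v" → "av" → "lav" → "ulav" → "eulav"

Answer: "eulav"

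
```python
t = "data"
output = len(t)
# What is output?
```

Trace:
`t = "data"` → t = 'data'
`output = len(t)` → output = 4
So output = 4

Answer: 4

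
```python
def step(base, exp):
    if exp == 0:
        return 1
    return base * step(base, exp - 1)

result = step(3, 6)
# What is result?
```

step(3, 6) = 3 * 3 * 3 * 3 * 3 * 3 = 729

Answer: 729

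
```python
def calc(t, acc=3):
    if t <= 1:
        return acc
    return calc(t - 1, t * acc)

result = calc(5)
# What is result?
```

Accumulator trace (n, acc): (5, 3) -> (4, 15) -> (3, 60) -> (2, 180) -> (1, 360) -> return 360

Answer: 360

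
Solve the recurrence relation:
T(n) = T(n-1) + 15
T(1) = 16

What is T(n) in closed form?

Unrolling: T(n) = T(1) + 15·(n-1) = 16 + 15(n-1) = 15n + 1.

Answer: T(n) = 15n + 1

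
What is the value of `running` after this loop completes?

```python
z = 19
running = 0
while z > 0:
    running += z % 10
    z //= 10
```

Sum digits of 19
`running` takes the values: 0 → 9 → 10

Answer: 10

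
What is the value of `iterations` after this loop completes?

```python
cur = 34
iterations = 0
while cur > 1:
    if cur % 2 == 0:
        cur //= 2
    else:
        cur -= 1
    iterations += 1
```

Steps to reduce 34 to 1
`iterations` takes the values: 0 → 1 → 2 → 3 → 4 → 5 → 6

Answer: 6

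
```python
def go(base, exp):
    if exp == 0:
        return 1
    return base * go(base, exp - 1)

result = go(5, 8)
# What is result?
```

go(5, 8) = 5 * 5 * 5 * 5 * 5 * 5 * 5 * 5 = 390625

Answer: 390625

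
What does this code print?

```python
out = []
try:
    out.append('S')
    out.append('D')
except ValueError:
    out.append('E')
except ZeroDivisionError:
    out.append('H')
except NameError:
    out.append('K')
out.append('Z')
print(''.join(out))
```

Execution trace: 'S' (try body) → 'D' (try body, no exception) → 'Z' (after the try/except). Output: SDZ

Answer: SDZ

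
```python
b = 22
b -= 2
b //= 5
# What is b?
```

Trace:
`b = 22` → b = 22
`b -= 2` → b = 20
`b //= 5` → b = 4
So b = 4

Answer: 4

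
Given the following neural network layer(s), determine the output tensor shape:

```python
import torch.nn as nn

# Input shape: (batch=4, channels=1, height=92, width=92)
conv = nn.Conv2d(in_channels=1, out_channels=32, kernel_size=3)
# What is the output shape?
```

Input: (4, 1, 92, 92) -> Output: (4, 32, 90, 90)

Answer: (4, 32, 90, 90)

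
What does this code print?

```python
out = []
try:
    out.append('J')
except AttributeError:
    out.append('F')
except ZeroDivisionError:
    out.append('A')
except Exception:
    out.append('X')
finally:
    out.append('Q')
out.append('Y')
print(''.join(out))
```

Execution trace: 'J' (try body, no exception) → 'Q' (finally) → 'Y' (after the try/except). Output: JQY

Answer: JQY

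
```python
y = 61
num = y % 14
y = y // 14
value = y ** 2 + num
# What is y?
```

Trace:
`y = 61` → y = 61
`num = y % 14` → num = 5
`y = y // 14` → y = 4
`value = y ** 2 + num` → value = 21
So y = 4

Answer: 4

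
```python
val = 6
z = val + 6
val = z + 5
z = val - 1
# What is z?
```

Trace:
`val = 6` → val = 6
`z = val + 6` → z = 12
`val = z + 5` → val = 17
`z = val - 1` → z = 16
So z = 16

Answer: 16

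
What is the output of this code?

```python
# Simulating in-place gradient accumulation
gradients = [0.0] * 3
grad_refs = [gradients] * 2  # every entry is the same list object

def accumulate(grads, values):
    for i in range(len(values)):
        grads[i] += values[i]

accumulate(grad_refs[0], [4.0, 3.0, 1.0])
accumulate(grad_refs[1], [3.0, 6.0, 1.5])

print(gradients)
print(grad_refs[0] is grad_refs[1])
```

Key concept: gradient accumulation aliasing.
Step by step:
`gradients = [0.0] * 3` → gradients = [0.0, 0.0, 0.0]
`grad_refs = [gradients] * 2` → grad_refs = [[0.0, 0.0, 0.0], [0.0, 0.0, 0.0]]
`accumulate(grad_refs[0], [4.0, 3.0, 1.0])` → gradients = [4.0, 3.0, 1.0]; grad_refs = [[4.0, 3.0, 1.0], [4.0, 3.0, 1.0]]
`accumulate(grad_refs[1], [3.0, 6.0, 1.5])` → gradients = [7.0, 9.0, 2.5]; grad_refs = [[7.0, 9.0, 2.5], [7.0, 9.0, 2.5]]
`print(gradients)` → prints [7.0, 9.0, 2.5]
`print(grad_refs[0] is grad_refs[1])` → prints True

Answer:
[7.0, 9.0, 2.5]
True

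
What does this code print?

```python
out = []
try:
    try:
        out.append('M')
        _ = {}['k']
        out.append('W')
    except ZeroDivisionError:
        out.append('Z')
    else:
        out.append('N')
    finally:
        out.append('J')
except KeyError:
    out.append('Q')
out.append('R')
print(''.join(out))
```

Execution trace: 'M' (try body) → 'J' (finally) → 'Q' (outer except KeyError) → 'R' (after the try/except). Output: MJQR

Answer: MJQR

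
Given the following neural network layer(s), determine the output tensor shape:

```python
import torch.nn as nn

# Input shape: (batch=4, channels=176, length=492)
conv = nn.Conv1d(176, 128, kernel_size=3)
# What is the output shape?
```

Input: (4, 176, 492) -> Output: (4, 128, 490)

Answer: (4, 128, 490)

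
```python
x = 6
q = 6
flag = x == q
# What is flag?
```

Trace:
`x = 6` → x = 6
`q = 6` → q = 6
`flag = x == q` → flag = True
So flag = True

Answer: True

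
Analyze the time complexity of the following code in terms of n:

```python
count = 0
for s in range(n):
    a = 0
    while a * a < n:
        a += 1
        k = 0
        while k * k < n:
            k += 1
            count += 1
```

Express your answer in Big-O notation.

Each loop level contributes: n × √n × √n. Multiplying the contributions gives O(n^2).

Answer: O(n^2)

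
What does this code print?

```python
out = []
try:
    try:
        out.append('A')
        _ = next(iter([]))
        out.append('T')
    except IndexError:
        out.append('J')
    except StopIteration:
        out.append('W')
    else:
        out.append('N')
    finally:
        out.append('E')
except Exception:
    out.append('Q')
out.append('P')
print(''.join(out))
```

Execution trace: 'A' (inner try body) → 'W' (inner except StopIteration) → 'E' (inner finally) → 'P' (after the try/except). Output: AWEP

Answer: AWEP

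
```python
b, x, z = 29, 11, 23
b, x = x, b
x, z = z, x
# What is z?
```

Trace:
`b, x, z = 29, 11, 23` → b = 29; x = 11; z = 23
`b, x = x, b` → b = 11; x = 29
`x, z = z, x` → x = 23; z = 29
So z = 29

Answer: 29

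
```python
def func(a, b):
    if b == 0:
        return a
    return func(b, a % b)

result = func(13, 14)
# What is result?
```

func(13, 14) -> func(14, 13) -> func(13, 1) -> func(1, 0) -> 1

Answer: 1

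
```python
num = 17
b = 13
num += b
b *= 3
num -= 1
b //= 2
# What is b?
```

Trace:
`num = 17` → num = 17
`b = 13` → b = 13
`num += b` → num = 30
`b *= 3` → b = 39
`num -= 1` → num = 29
`b //= 2` → b = 19
So b = 19

Answer: 19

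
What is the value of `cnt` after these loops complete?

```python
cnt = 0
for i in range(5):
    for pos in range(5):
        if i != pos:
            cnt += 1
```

5² - 5 (exclude diagonal)
`cnt` takes the values: 0 → 1 → 2 → 3 → 4 → 5 → 6 → 7 → 8 → 9 → 10 → 11 → 12 → 13 → 14 → 15 → 16 → 17 → 18 → 19 → 20

Answer: 20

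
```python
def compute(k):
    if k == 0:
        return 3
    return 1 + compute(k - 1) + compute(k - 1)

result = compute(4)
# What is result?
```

compute(k) = 1 + 2·compute(k-1), compute(0)=3. Closed form: (3+1)·2^4 - 1 = 63.

Answer: 63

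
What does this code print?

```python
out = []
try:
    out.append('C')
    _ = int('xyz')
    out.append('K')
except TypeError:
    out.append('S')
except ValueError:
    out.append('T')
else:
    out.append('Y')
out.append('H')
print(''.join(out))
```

Execution trace: 'C' (try body) → 'T' (except ValueError) → 'H' (after the try/except). Output: CTH

Answer: CTH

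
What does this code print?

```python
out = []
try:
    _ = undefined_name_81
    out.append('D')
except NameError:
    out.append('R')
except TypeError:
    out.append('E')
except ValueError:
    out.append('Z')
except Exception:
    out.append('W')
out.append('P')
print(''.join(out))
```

Execution trace: 'R' (except NameError) → 'P' (after the try/except). Output: RP

Answer: RP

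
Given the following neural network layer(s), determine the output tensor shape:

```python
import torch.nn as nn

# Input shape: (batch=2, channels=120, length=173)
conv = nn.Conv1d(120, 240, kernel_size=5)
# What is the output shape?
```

Input: (2, 120, 173) -> Output: (2, 240, 169)

Answer: (2, 240, 169)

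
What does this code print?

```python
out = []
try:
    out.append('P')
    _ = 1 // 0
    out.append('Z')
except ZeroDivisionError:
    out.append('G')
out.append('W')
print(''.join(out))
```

Execution trace: 'P' (try body) → 'G' (except ZeroDivisionError) → 'W' (after the try/except). Output: PGW

Answer: PGW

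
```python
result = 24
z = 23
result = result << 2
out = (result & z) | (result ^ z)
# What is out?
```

Trace:
`result = 24` → result = 24
`z = 23` → z = 23
`result = result << 2` → result = 96
`out = (result & z) | (result ^ z)` → out = 119
So out = 119

Answer: 119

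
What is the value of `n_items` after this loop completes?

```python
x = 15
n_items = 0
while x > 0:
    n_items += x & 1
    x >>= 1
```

Count set bits in 15 (binary: 0b1111)
`n_items` takes the values: 0 → 1 → 2 → 3 → 4

Answer: 4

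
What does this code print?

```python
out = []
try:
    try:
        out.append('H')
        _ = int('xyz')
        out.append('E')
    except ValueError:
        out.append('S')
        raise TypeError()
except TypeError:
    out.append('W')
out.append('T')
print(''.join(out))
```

Execution trace: 'H' (inner try body) → 'S' (inner except ValueError) → 'W' (outer except TypeError) → 'T' (after the try/except). Output: HSWT

Answer: HSWT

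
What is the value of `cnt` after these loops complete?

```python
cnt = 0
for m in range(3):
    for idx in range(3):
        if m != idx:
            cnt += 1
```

3² - 3 (exclude diagonal)
`cnt` takes the values: 0 → 1 → 2 → 3 → 4 → 5 → 6

Answer: 6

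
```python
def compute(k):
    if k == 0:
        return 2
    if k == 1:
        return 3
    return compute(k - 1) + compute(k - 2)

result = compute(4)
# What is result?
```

Build up from base cases: compute(0)=2, compute(1)=3, compute(2)=5, compute(3)=8, compute(4)=13

Answer: 13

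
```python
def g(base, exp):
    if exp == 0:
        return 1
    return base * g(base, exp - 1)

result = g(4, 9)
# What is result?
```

g(4, 9) = 4 * 4 * 4 * 4 * 4 * 4 * 4 * 4 * 4 = 262144

Answer: 262144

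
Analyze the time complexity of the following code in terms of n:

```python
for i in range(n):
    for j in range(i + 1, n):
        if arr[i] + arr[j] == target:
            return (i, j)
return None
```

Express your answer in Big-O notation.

This is Two sum brute force. Time complexity: O(n²).

Answer: O(n²)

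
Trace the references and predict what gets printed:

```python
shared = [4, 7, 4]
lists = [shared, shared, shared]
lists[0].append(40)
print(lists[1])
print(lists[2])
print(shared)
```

Key concept: list of same reference.
Step by step:
`shared = [4, 7, 4]` → shared = [4, 7, 4]
`lists = [shared, shared, shared]` → lists = [[4, 7, 4], [4, 7, 4], [4, 7, 4]]
`lists[0].append(40)` → shared = [4, 7, 4, 40]; lists = [[4, 7, 4, 40], [4, 7, 4, 40], [4, 7, 4, 40]]
`print(lists[1])` → prints [4, 7, 4, 40]
`print(lists[2])` → prints [4, 7, 4, 40]
`print(shared)` → prints [4, 7, 4, 40]

Answer:
[4, 7, 4, 40]
[4, 7, 4, 40]
[4, 7, 4, 40]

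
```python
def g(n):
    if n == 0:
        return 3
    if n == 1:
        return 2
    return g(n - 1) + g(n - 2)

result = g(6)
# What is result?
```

Build up from base cases: g(0)=3, g(1)=2, g(2)=5, g(3)=7, g(4)=12, g(5)=19, g(6)=31

Answer: 31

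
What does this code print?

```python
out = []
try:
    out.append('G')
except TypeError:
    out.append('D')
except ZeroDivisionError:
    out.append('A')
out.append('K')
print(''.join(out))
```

Execution trace: 'G' (try body, no exception) → 'K' (after the try/except). Output: GK

Answer: GK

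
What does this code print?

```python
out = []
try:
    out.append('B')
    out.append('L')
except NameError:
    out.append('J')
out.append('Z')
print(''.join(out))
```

Execution trace: 'B' (try body) → 'L' (try body, no exception) → 'Z' (after the try/except). Output: BLZ

Answer: BLZ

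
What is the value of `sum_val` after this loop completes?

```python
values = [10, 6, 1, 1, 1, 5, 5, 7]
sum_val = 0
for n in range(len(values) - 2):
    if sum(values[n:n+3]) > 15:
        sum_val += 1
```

Count windows with sum > 15
`sum_val` takes the values: 0 → 1 → 2

Answer: 2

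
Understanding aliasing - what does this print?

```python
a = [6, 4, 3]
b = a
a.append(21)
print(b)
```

Key concept: basic list aliasing.
Step by step:
`a = [6, 4, 3]` → a = [6, 4, 3]
`b = a` → b = [6, 4, 3] (same object as a)
`a.append(21)` → a = [6, 4, 3, 21] (same object as b); b = [6, 4, 3, 21] (same object as a)
`print(b)` → prints [6, 4, 3, 21]

Answer: [6, 4, 3, 21]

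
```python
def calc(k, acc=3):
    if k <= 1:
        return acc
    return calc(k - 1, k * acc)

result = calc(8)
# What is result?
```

Accumulator trace (n, acc): (8, 3) -> (7, 24) -> (6, 168) -> (5, 1008) -> (4, 5040) -> (3, 20160) -> (2, 60480) -> (1, 120960) -> return 120960

Answer: 120960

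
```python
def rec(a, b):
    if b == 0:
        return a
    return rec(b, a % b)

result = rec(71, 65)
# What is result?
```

rec(71, 65) -> rec(65, 6) -> rec(6, 5) -> rec(5, 1) -> rec(1, 0) -> 1

Answer: 1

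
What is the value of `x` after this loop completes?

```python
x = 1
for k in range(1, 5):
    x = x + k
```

Start at 1, add 1 through 4
`x` takes the values: 1 → 2 → 4 → 7 → 11

Answer: 11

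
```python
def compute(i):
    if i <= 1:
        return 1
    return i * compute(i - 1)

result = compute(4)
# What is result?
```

compute(4) = 4 * 3 * 2 * 1 = 24

Answer: 24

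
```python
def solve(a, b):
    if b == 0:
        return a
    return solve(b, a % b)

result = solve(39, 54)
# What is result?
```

solve(39, 54) -> solve(54, 39) -> solve(39, 15) -> solve(15, 9) -> solve(9, 6) -> solve(6, 3) -> solve(3, 0) -> 3

Answer: 3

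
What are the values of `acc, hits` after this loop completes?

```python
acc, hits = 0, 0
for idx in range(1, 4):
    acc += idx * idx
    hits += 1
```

Sum of squares and count
`acc, hits` takes the values: (0, 0) → (1, 0) → (1, 1) → (5, 1) → (5, 2) → (14, 2) → (14, 3)

Answer: 14, 3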